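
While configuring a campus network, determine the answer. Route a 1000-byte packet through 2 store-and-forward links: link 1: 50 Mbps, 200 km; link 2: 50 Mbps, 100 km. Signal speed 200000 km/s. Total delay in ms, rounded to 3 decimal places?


Packet = 1000 bytes = 8000 bits. Store-and-forward: sum (t_trans + t_prop) per link.
Link 1: t_trans = 8000/(50*10^6) s = 0.1600 ms; t_prop = 200/200000 s = 1.0000 ms; subtotal = 1.1600 ms
Link 2: t_trans = 8000/(50*10^6) s = 0.1600 ms; t_prop = 100/200000 s = 0.5000 ms; subtotal = 0.6600 ms
End-to-end = 1.1600 + 0.6600 = 1.8200 ms -> 1.820 ms (3 dp)

1.820


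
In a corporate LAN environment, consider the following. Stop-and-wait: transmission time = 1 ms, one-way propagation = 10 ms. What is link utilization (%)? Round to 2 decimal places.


Given: Ttrans = 1 ms, Tprop = 10 ms
RTT = 2 * Tprop = 2 * 10 = 20 ms
U = Ttrans / (Ttrans + RTT)
U = 1 / (1 + 20)
U = 1 / 21 = 0.047619
U% = 4.76%

4.76


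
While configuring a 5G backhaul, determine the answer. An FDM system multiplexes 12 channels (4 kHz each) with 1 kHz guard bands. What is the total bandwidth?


Given: 12 channels, 4 kHz each, guard = 1 kHz
Channel bandwidth = 12 * 4 = 48 kHz
Guard bands = 11 gaps * 1 kHz = 11 kHz
Total = 48 + 11 = 59 kHz

59


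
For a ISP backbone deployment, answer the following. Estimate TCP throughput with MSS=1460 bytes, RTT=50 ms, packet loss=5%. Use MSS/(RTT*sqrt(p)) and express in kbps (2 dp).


Given: MSS = 1460 bytes, RTT = 50 ms, loss = 5%
RTT in seconds = 50 / 1000 = 0.05
Loss rate = 5% = 0.05
sqrt(loss) = sqrt(0.05) = 0.223606797750
Throughput (bytes/s) = 1460 / (0.05 * 0.223606797750) = 130586.3699
Throughput (kbps) = 130586.3699 * 8 / 1000 = 1044.690959 -> 1044.69 kbps (2 dp)

1044.69


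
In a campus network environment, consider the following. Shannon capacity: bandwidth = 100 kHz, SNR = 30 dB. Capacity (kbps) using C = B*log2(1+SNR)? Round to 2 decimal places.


Given: B = 100 kHz, SNR = 30 dB
SNR linear = 10^(30/10) = 1000
1 + SNR = 1001
log2(1001) = 9.9672262588
C = 100 * 1000 * 9.9672262588 = 996722.6259 bps
C = 996.722626 kbps -> 996.72 kbps (2 dp)

996.72


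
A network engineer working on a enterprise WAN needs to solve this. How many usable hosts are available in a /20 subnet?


Given: subnet mask /20
Host bits = 32 - 20 = 12
Total addresses = 2^12 = 4096
Usable hosts = 4096 - 2 (network + broadcast) = 4094

4094


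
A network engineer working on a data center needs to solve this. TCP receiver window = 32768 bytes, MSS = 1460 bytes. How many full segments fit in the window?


Given: RWND = 32768 bytes, MSS = 1460 bytes
Full segments = floor(RWND / MSS)
Full segments = floor(32768 / 1460)
Full segments = floor(22.4438) = 22

22


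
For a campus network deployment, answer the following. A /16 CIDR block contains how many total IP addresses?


Given: CIDR prefix /16
Host bits = 32 - 16 = 16
Total addresses = 2^16 = 65536

65536


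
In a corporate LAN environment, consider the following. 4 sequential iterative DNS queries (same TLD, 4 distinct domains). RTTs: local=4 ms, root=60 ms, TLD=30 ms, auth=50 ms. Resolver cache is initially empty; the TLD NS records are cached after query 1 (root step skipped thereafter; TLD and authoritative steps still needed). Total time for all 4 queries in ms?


Lookup 1 (cold cache): local + root + TLD + auth = 4 + 60 + 30 + 50 = 144 ms
Lookups 2..4 (TLD NS cached -> skip root; new domain -> still ask TLD and auth): local + TLD + auth = 4 + 30 + 50 = 84 ms each
Remaining 3 lookups: 3 * 84 = 252 ms
Total = 144 + 252 = 396 ms

396


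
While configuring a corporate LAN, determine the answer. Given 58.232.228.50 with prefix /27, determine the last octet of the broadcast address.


Given: IP = 58.232.228.50, prefix = /27
Host bits = 32 - 27 = 5
Network last octet = 50 AND mask = 32
Host part size = 2^5 - 1 = 31
Broadcast last octet = 32 OR 31 = 63

63


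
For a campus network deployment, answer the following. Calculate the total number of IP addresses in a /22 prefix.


Given: CIDR prefix /22
Host bits = 32 - 22 = 10
Total addresses = 2^10 = 1024

1024


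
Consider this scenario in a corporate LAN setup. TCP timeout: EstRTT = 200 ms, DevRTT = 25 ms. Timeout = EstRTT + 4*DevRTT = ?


Given: EstRTT = 200 ms, DevRTT = 25 ms
Timeout = EstRTT + 4 * DevRTT
4 * DevRTT = 4 * 25 = 100
Timeout = 200 + 100 = 300 ms

300


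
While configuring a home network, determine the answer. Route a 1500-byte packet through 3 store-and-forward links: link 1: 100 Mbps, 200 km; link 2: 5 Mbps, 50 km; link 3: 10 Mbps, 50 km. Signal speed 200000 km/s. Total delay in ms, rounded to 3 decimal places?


Packet = 1500 bytes = 12000 bits. Store-and-forward: sum (t_trans + t_prop) per link.
Link 1: t_trans = 12000/(100*10^6) s = 0.1200 ms; t_prop = 200/200000 s = 1.0000 ms; subtotal = 1.1200 ms
Link 2: t_trans = 12000/(5*10^6) s = 2.4000 ms; t_prop = 50/200000 s = 0.2500 ms; subtotal = 2.6500 ms
Link 3: t_trans = 12000/(10*10^6) s = 1.2000 ms; t_prop = 50/200000 s = 0.2500 ms; subtotal = 1.4500 ms
End-to-end = 1.1200 + 2.6500 + 1.4500 = 5.2200 ms -> 5.220 ms (3 dp)

5.220


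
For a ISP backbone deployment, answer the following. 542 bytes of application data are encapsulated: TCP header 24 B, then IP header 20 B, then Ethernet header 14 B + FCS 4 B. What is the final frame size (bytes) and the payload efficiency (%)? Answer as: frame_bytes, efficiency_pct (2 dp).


TCP segment = 542 + 24 = 566 B
IP packet = 566 + 20 = 586 B
Ethernet frame = 586 + 14 + 4 = 604 B
Efficiency = app / frame = 542 / 604 = 0.897351 = 89.7351% -> 89.74% (2 dp)

604, 89.74


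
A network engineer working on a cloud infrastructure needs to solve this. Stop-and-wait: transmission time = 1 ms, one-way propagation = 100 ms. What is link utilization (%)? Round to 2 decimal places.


Given: Ttrans = 1 ms, Tprop = 100 ms
RTT = 2 * Tprop = 2 * 100 = 200 ms
U = Ttrans / (Ttrans + RTT)
U = 1 / (1 + 200)
U = 1 / 201 = 0.004975
U% = 0.50%

0.50


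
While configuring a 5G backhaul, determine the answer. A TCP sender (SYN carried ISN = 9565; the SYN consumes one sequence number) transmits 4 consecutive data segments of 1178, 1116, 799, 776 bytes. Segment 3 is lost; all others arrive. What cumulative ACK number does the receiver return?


SYN uses sequence number 9565; first data byte = ISN + 1 = 9566.
Segment 1: SEQ = 9566, len = 1178 B, covers [9566, 10743]
Segment 2: SEQ = 10744, len = 1116 B, covers [10744, 11859]
Segment 3: SEQ = 11860, len = 799 B, covers [11860, 12658] [LOST]
Segment 4: SEQ = 12659, len = 776 B, covers [12659, 13434]
In-order data received: bytes [9566, 11859] (segments 1..2).
Segment 3 missing -> gap begins at byte 11860; later segments buffered out of order.
Cumulative ACK = next expected in-order byte = 9566 + 1178 + 1116 = 11860

11860


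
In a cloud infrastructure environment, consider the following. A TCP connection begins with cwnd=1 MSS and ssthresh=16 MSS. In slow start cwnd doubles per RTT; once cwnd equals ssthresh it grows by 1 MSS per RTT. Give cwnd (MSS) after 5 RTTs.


RTT 0: cwnd = 1 MSS (initial)
RTT 1: cwnd = 2 MSS (slow start, doubled)
RTT 2: cwnd = 4 MSS (slow start, doubled)
RTT 3: cwnd = 8 MSS (slow start, doubled)
RTT 4: cwnd = 16 MSS (slow start, doubled)
RTT 5: cwnd = 17 MSS (congestion avoidance, +1)

17


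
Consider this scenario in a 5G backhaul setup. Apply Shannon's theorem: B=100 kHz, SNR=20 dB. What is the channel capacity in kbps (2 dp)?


Given: B = 100 kHz, SNR = 20 dB
SNR linear = 10^(20/10) = 100
1 + SNR = 101
log2(101) = 6.6582114828
C = 100 * 1000 * 6.6582114828 = 665821.1483 bps
C = 665.821148 kbps -> 665.82 kbps (2 dp)

665.82


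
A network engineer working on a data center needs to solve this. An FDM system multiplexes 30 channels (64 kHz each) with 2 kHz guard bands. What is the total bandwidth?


Given: 30 channels, 64 kHz each, guard = 2 kHz
Channel bandwidth = 30 * 64 = 1920 kHz
Guard bands = 29 gaps * 2 kHz = 58 kHz
Total = 1920 + 58 = 1978 kHz

1978


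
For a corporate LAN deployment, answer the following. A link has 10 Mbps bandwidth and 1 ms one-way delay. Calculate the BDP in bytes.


Given: bandwidth = 10 Mbps, delay = 1 ms
BDP in bits = 10 * 10^6 * 1 / 1000
BDP in bits = 10000
BDP in bytes = 10000 / 8 = 1250

1250


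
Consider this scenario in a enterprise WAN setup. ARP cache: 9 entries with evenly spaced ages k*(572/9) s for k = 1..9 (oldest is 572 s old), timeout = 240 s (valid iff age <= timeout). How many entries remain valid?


Ages are k * 572/9 s for k = 1..9 (spacing = 63.5556 s).
Entry k is valid iff k * 572/9 <= 240 iff k <= 9 * 240 / 572 = 3.7762
n_valid = floor(3.7762) = 3
(n_stale = 9 - 3 = 6)

3


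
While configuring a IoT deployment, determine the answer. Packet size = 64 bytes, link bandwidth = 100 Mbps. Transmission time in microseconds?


Given: packet = 64 bytes, bandwidth = 100 Mbps
Packet in bits = 64 * 8 = 512 bits
Bandwidth = 100 * 10^6 = 100000000 bps
Time = 512 / 100000000 seconds
Time in us = 512 * 10^6 / 100000000 = 5.12

5.12


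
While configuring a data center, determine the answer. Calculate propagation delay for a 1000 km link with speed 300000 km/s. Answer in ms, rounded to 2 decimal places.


Given: distance = 1000 km, speed = 300000 km/s
Delay = distance / speed = 1000 / 300000 seconds
Delay in ms = 1000 * 1000 / 300000
Delay = 3.3333 ms
Rounded to 2 dp = 3.33 ms

3.33


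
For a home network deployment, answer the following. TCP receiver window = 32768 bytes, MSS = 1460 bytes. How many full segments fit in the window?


Given: RWND = 32768 bytes, MSS = 1460 bytes
Full segments = floor(RWND / MSS)
Full segments = floor(32768 / 1460)
Full segments = floor(22.4438) = 22

22


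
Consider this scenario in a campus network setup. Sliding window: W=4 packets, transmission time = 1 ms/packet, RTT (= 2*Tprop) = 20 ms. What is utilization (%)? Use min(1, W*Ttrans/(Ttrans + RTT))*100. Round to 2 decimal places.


Given: W = 4, Ttrans = 1 ms, RTT = 20 ms (= 2 * Tprop, Tprop = 10 ms)
Cycle time = Ttrans + RTT = 1 + 20 = 21 ms (first packet sent until its ACK returns)
W * Ttrans = 4 * 1 = 4 ms of sending per cycle
W * Ttrans / (Ttrans + RTT) = 4 / 21 = 0.190476
U = min(1, 0.190476) = 0.190476
U% = 19.05%

19.05


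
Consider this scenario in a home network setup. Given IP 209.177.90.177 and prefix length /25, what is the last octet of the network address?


Given: IP = 209.177.90.177, prefix = /25
Subnet mask = 255.255.255.128
Last octet of IP: 177
Last octet of mask: 128
Network last octet = 177 AND 128 = 128

128


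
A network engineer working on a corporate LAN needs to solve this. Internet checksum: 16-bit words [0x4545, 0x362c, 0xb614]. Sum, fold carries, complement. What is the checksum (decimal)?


Given words: [0x4545, 0x362c, 0xb614]
Step 1: Sum all words
Raw sum = 17733 + 13868 + 46612 = 78213
Step 2: Fold carry: (12677 + 1) = 12678
One's complement = ~12678 & 0xFFFF = 52857

52857


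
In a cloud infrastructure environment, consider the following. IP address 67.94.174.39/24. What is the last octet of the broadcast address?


Given: IP = 67.94.174.39, prefix = /24
Host bits = 32 - 24 = 8
Network last octet = 39 AND mask = 0
Host part size = 2^8 - 1 = 255
Broadcast last octet = 0 OR 255 = 255

255


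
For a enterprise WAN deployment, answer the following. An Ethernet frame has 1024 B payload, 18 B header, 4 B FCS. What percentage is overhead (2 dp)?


Given: payload = 1024 B, header = 18 B, trailer = 4 B
Overhead bytes = header + trailer = 18 + 4 = 22
Total frame = payload + overhead = 1024 + 22 = 1046
Overhead % = 22 / 1046 * 100 = 2.1033% -> 2.10% (2 dp)

2.10


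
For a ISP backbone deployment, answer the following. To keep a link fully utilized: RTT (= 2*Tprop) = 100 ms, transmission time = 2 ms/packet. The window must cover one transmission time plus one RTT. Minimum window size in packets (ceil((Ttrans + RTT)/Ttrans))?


Given: Ttrans = 2 ms, RTT = 100 ms (= 2 * Tprop, Tprop = 50 ms)
Time until first ACK returns = Ttrans + RTT = 2 + 100 = 102 ms
Need W * Ttrans >= Ttrans + RTT  ->  W >= (Ttrans + RTT) / Ttrans
(Ttrans + RTT) / Ttrans = 102 / 2 = 51
W_min = ceil(51) = 51

51


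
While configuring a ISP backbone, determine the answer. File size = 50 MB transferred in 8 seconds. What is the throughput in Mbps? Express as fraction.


Given: file = 50 MB, time = 8 s
File in Mb = 50 * 8 = 400 Mb
Throughput = 400 / 8 Mbps
Throughput = 50 Mbps

50


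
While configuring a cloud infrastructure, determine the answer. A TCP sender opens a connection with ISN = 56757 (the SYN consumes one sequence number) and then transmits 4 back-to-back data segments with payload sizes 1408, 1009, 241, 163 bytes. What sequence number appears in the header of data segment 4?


The SYN occupies sequence number ISN = 56757, so the first data byte is ISN + 1 = 56758.
SEQ of data segment i = (ISN + 1) + sum of payload sizes of segments 1..i-1.
Segment 1: SEQ = 56758, payload = 1408 bytes
Segment 2: SEQ = 58166, payload = 1009 bytes
Segment 3: SEQ = 59175, payload = 241 bytes
Segment 4: SEQ = 59416, payload = 163 bytes
SEQ of segment 4 = 56758 + 1408 + 1009 + 241 = 59416

59416


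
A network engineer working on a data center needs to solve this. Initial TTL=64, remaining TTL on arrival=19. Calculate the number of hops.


Given: initial TTL = 64, received TTL = 19
Hops = initial TTL - received TTL
Hops = 64 - 19 = 45

45


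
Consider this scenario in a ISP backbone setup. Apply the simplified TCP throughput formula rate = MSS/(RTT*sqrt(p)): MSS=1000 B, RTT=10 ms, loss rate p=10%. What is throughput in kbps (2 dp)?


Given: MSS = 1000 bytes, RTT = 10 ms, loss = 10%
RTT in seconds = 10 / 1000 = 0.01
Loss rate = 10% = 0.1
sqrt(loss) = sqrt(0.1) = 0.316227766017
Throughput (bytes/s) = 1000 / (0.01 * 0.316227766017) = 316227.7660
Throughput (kbps) = 316227.7660 * 8 / 1000 = 2529.822128 -> 2529.82 kbps (2 dp)

2529.82


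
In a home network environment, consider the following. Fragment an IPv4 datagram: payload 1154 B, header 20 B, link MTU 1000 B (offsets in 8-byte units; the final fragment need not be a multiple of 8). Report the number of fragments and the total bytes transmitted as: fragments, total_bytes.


Max data per non-final fragment = floor((MTU - header)/8)*8 = floor((1000 - 20)/8)*8 = floor(980/8)*8 = 976 B
Final fragment needs no 8-byte alignment: it can carry up to MTU - header = 980 B
Non-final fragments needed = ceil((payload - 980) / 976) = ceil(174/976) = ceil(0.1783) = 1
Number of fragments = 1 + 1 = 2
Fragment sizes (data): 1 * 976 B + 178 B (last, 178 <= 980 OK)
Total bytes sent = payload + n_frags * header = 1154 + 2*20 = 1154 + 40 = 1194 B

2, 1194


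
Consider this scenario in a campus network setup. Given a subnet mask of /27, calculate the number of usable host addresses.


Given: subnet mask /27
Host bits = 32 - 27 = 5
Total addresses = 2^5 = 32
Usable hosts = 32 - 2 (network + broadcast) = 30

30


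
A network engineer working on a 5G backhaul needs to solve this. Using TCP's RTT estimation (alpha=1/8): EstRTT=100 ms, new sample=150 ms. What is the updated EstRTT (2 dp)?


Given: EstRTT = 100 ms, SampleRTT = 150 ms, alpha = 1/8
New EstRTT = (1 - alpha) * EstRTT + alpha * SampleRTT
(7/8) * 100 = 87.5
(1/8) * 150 = 18.75
New EstRTT = 87.5 + 18.75 = 106.25 ms -> 106.25 ms (2 dp)

106.25


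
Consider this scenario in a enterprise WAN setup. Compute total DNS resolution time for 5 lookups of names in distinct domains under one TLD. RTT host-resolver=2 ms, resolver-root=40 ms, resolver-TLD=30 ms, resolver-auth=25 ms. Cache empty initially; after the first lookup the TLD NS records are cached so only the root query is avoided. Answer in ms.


Lookup 1 (cold cache): local + root + TLD + auth = 2 + 40 + 30 + 25 = 97 ms
Lookups 2..5 (TLD NS cached -> skip root; new domain -> still ask TLD and auth): local + TLD + auth = 2 + 30 + 25 = 57 ms each
Remaining 4 lookups: 4 * 57 = 228 ms
Total = 97 + 228 = 325 ms

325


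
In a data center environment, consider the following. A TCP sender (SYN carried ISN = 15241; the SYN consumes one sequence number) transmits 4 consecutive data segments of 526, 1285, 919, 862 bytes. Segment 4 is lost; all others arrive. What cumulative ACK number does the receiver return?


SYN uses sequence number 15241; first data byte = ISN + 1 = 15242.
Segment 1: SEQ = 15242, len = 526 B, covers [15242, 15767]
Segment 2: SEQ = 15768, len = 1285 B, covers [15768, 17052]
Segment 3: SEQ = 17053, len = 919 B, covers [17053, 17971]
Segment 4: SEQ = 17972, len = 862 B, covers [17972, 18833] [LOST]
In-order data received: bytes [15242, 17971] (segments 1..3).
Segment 4 missing -> gap begins at byte 17972.
Cumulative ACK = next expected in-order byte = 15242 + 526 + 1285 + 919 = 17972

17972


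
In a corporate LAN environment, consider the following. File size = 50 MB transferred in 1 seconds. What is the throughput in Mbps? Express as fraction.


Given: file = 50 MB, time = 1 s
File in Mb = 50 * 8 = 400 Mb
Throughput = 400 / 1 Mbps
Throughput = 400 Mbps

400


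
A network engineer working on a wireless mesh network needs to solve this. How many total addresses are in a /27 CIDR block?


Given: CIDR prefix /27
Host bits = 32 - 27 = 5
Total addresses = 2^5 = 32

32


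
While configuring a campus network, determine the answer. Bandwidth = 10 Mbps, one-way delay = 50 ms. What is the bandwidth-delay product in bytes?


Given: bandwidth = 10 Mbps, delay = 50 ms
BDP in bits = 10 * 10^6 * 50 / 1000
BDP in bits = 500000
BDP in bytes = 500000 / 8 = 62500

62500


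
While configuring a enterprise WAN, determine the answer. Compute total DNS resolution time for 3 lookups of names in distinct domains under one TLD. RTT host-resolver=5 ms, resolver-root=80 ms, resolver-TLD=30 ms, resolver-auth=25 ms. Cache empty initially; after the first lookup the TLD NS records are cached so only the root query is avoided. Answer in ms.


Lookup 1 (cold cache): local + root + TLD + auth = 5 + 80 + 30 + 25 = 140 ms
Lookups 2..3 (TLD NS cached -> skip root; new domain -> still ask TLD and auth): local + TLD + auth = 5 + 30 + 25 = 60 ms each
Remaining 2 lookups: 2 * 60 = 120 ms
Total = 140 + 120 = 260 ms

260


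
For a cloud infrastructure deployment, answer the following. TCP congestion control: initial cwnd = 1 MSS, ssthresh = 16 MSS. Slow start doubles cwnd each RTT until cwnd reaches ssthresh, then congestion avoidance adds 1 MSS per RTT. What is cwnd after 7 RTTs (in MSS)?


RTT 0: cwnd = 1 MSS (initial)
RTT 1: cwnd = 2 MSS (slow start, doubled)
RTT 2: cwnd = 4 MSS (slow start, doubled)
RTT 3: cwnd = 8 MSS (slow start, doubled)
RTT 4: cwnd = 16 MSS (slow start, doubled)
RTT 5: cwnd = 17 MSS (congestion avoidance, +1)
RTT 6: cwnd = 18 MSS (congestion avoidance, +1)
RTT 7: cwnd = 19 MSS (congestion avoidance, +1)

19


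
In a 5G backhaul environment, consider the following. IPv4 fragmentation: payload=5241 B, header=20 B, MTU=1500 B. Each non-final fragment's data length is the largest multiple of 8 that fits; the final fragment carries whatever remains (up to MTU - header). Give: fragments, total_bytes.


Max data per non-final fragment = floor((MTU - header)/8)*8 = floor((1500 - 20)/8)*8 = floor(1480/8)*8 = 1480 B
Final fragment needs no 8-byte alignment: it can carry up to MTU - header = 1480 B
Non-final fragments needed = ceil((payload - 1480) / 1480) = ceil(3761/1480) = ceil(2.5412) = 3
Number of fragments = 3 + 1 = 4
Fragment sizes (data): 3 * 1480 B + 801 B (last, 801 <= 1480 OK)
Total bytes sent = payload + n_frags * header = 5241 + 4*20 = 5241 + 80 = 5321 B

4, 5321


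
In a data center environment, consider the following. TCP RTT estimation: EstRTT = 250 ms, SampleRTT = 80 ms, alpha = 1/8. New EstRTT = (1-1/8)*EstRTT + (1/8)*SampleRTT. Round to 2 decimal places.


Given: EstRTT = 250 ms, SampleRTT = 80 ms, alpha = 1/8
New EstRTT = (1 - alpha) * EstRTT + alpha * SampleRTT
(7/8) * 250 = 218.75
(1/8) * 80 = 10
New EstRTT = 218.75 + 10 = 228.75 ms -> 228.75 ms (2 dp)

228.75


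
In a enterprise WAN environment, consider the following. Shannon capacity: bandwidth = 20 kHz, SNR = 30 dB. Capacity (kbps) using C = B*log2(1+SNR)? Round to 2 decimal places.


Given: B = 20 kHz, SNR = 30 dB
SNR linear = 10^(30/10) = 1000
1 + SNR = 1001
log2(1001) = 9.9672262588
C = 20 * 1000 * 9.9672262588 = 199344.5252 bps
C = 199.344525 kbps -> 199.34 kbps (2 dp)

199.34


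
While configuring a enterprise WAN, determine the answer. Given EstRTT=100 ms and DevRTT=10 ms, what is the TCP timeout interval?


Given: EstRTT = 100 ms, DevRTT = 10 ms
Timeout = EstRTT + 4 * DevRTT
4 * DevRTT = 4 * 10 = 40
Timeout = 100 + 40 = 140 ms

140


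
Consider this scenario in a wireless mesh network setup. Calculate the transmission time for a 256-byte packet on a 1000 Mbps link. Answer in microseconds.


Given: packet = 256 bytes, bandwidth = 1000 Mbps
Packet in bits = 256 * 8 = 2048 bits
Bandwidth = 1000 * 10^6 = 1000000000 bps
Time = 2048 / 1000000000 seconds
Time in us = 2048 * 10^6 / 1000000000 = 2.048

2.048


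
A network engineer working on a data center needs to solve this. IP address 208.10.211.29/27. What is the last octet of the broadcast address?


Given: IP = 208.10.211.29, prefix = /27
Host bits = 32 - 27 = 5
Network last octet = 29 AND mask = 0
Host part size = 2^5 - 1 = 31
Broadcast last octet = 0 OR 31 = 31

31


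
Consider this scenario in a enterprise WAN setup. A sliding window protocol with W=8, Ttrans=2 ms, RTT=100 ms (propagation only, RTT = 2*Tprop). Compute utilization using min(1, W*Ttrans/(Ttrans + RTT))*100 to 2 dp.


Given: W = 8, Ttrans = 2 ms, RTT = 100 ms (= 2 * Tprop, Tprop = 50 ms)
Cycle time = Ttrans + RTT = 2 + 100 = 102 ms (first packet sent until its ACK returns)
W * Ttrans = 8 * 2 = 16 ms of sending per cycle
W * Ttrans / (Ttrans + RTT) = 16 / 102 = 0.156863
U = min(1, 0.156863) = 0.156863
U% = 15.69%

15.69


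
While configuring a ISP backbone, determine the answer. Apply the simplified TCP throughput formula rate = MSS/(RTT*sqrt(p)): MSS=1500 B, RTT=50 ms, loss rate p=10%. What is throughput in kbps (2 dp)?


Given: MSS = 1500 bytes, RTT = 50 ms, loss = 10%
RTT in seconds = 50 / 1000 = 0.05
Loss rate = 10% = 0.1
sqrt(loss) = sqrt(0.1) = 0.316227766017
Throughput (bytes/s) = 1500 / (0.05 * 0.316227766017) = 94868.3298
Throughput (kbps) = 94868.3298 * 8 / 1000 = 758.946638 -> 758.95 kbps (2 dp)

758.95


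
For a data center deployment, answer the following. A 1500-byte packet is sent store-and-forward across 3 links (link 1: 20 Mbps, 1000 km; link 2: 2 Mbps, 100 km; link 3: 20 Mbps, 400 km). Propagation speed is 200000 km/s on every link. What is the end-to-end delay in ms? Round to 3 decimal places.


Packet = 1500 bytes = 12000 bits. Store-and-forward: sum (t_trans + t_prop) per link.
Link 1: t_trans = 12000/(20*10^6) s = 0.6000 ms; t_prop = 1000/200000 s = 5.0000 ms; subtotal = 5.6000 ms
Link 2: t_trans = 12000/(2*10^6) s = 6.0000 ms; t_prop = 100/200000 s = 0.5000 ms; subtotal = 6.5000 ms
Link 3: t_trans = 12000/(20*10^6) s = 0.6000 ms; t_prop = 400/200000 s = 2.0000 ms; subtotal = 2.6000 ms
End-to-end = 5.6000 + 6.5000 + 2.6000 = 14.7000 ms -> 14.700 ms (3 dp)

14.700


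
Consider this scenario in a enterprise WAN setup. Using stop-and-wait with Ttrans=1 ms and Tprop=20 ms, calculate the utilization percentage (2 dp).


Given: Ttrans = 1 ms, Tprop = 20 ms
RTT = 2 * Tprop = 2 * 20 = 40 ms
U = Ttrans / (Ttrans + RTT)
U = 1 / (1 + 40)
U = 1 / 41 = 0.02439
U% = 2.44%

2.44


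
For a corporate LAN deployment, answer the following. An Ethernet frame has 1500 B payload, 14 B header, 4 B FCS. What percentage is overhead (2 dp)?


Given: payload = 1500 B, header = 14 B, trailer = 4 B
Overhead bytes = header + trailer = 14 + 4 = 18
Total frame = payload + overhead = 1500 + 18 = 1518
Overhead % = 18 / 1518 * 100 = 1.1858% -> 1.19% (2 dp)

1.19


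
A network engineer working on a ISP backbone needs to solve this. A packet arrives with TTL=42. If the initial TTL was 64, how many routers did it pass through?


Given: initial TTL = 64, received TTL = 42
Hops = initial TTL - received TTL
Hops = 64 - 42 = 22

22


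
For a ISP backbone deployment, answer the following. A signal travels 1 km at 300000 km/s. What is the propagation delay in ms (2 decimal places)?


Given: distance = 1 km, speed = 300000 km/s
Delay = distance / speed = 1 / 300000 seconds
Delay in ms = 1 * 1000 / 300000
Delay = 0.0033 ms
Rounded to 2 dp = 0.00 ms

0.00


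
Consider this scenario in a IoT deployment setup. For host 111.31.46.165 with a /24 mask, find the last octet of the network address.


Given: IP = 111.31.46.165, prefix = /24
Subnet mask = 255.255.255.0
Last octet of IP: 165
Last octet of mask: 0
Network last octet = 165 AND 0 = 0

0


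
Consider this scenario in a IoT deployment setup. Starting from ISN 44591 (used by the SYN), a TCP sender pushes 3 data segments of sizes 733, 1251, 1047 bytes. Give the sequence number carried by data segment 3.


The SYN occupies sequence number ISN = 44591, so the first data byte is ISN + 1 = 44592.
SEQ of data segment i = (ISN + 1) + sum of payload sizes of segments 1..i-1.
Segment 1: SEQ = 44592, payload = 733 bytes
Segment 2: SEQ = 45325, payload = 1251 bytes
Segment 3: SEQ = 46576, payload = 1047 bytes
SEQ of segment 3 = 44592 + 733 + 1251 = 46576

46576


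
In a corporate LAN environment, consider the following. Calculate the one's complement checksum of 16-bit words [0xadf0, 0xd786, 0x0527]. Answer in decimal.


Given words: [0xadf0, 0xd786, 0x0527]
Step 1: Sum all words
Raw sum = 44528 + 55174 + 1319 = 101021
Step 2: Fold carry: (35485 + 1) = 35486
One's complement = ~35486 & 0xFFFF = 30049

30049


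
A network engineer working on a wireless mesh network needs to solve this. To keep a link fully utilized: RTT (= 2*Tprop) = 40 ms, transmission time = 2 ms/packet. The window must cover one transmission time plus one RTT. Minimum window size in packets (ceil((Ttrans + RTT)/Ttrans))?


Given: Ttrans = 2 ms, RTT = 40 ms (= 2 * Tprop, Tprop = 20 ms)
Time until first ACK returns = Ttrans + RTT = 2 + 40 = 42 ms
Need W * Ttrans >= Ttrans + RTT  ->  W >= (Ttrans + RTT) / Ttrans
(Ttrans + RTT) / Ttrans = 42 / 2 = 21
W_min = ceil(21) = 21

21


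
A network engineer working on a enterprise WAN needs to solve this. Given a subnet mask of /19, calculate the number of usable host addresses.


Given: subnet mask /19
Host bits = 32 - 19 = 13
Total addresses = 2^13 = 8192
Usable hosts = 8192 - 2 (network + broadcast) = 8190

8190


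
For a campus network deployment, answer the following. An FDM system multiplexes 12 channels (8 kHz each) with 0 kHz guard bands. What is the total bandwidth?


Given: 12 channels, 8 kHz each, guard = 0 kHz
Channel bandwidth = 12 * 8 = 96 kHz
Guard bands = 11 gaps * 0 kHz = 0 kHz
Total = 96 + 0 = 96 kHz

96


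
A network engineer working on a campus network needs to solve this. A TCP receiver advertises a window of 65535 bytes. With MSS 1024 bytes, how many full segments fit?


Given: RWND = 65535 bytes, MSS = 1024 bytes
Full segments = floor(RWND / MSS)
Full segments = floor(65535 / 1024)
Full segments = floor(63.999) = 63

63


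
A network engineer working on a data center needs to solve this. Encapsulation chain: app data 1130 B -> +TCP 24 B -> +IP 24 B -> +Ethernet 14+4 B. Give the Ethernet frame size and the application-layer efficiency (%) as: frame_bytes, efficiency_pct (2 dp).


TCP segment = 1130 + 24 = 1154 B
IP packet = 1154 + 24 = 1178 B
Ethernet frame = 1178 + 14 + 4 = 1196 B
Efficiency = app / frame = 1130 / 1196 = 0.944816 = 94.4816% -> 94.48% (2 dp)

1196, 94.48


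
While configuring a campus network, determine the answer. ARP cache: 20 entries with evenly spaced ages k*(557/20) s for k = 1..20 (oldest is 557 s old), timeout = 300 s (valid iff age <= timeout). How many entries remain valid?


Ages are k * 557/20 s for k = 1..20 (spacing = 27.8500 s).
Entry k is valid iff k * 557/20 <= 300 iff k <= 20 * 300 / 557 = 10.7720
n_valid = floor(10.7720) = 10
(n_stale = 20 - 10 = 10)

10


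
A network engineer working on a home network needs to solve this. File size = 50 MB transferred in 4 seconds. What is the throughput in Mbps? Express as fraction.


Given: file = 50 MB, time = 4 s
File in Mb = 50 * 8 = 400 Mb
Throughput = 400 / 4 Mbps
Throughput = 100 Mbps

100


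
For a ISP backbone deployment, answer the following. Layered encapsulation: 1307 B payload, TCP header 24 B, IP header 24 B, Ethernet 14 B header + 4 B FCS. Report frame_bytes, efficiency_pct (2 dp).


TCP segment = 1307 + 24 = 1331 B
IP packet = 1331 + 24 = 1355 B
Ethernet frame = 1355 + 14 + 4 = 1373 B
Efficiency = app / frame = 1307 / 1373 = 0.951930 = 95.1930% -> 95.19% (2 dp)

1373, 95.19


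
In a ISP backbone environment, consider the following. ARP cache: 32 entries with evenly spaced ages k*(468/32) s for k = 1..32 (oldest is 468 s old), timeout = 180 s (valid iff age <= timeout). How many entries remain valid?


Ages are k * 468/32 s for k = 1..32 (spacing = 14.6250 s).
Entry k is valid iff k * 468/32 <= 180 iff k <= 32 * 180 / 468 = 12.3077
n_valid = floor(12.3077) = 12
(n_stale = 32 - 12 = 20)

12


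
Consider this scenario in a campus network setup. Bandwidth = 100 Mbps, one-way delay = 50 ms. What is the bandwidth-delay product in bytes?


Given: bandwidth = 100 Mbps, delay = 50 ms
BDP in bits = 100 * 10^6 * 50 / 1000
BDP in bits = 5000000
BDP in bytes = 5000000 / 8 = 625000

625000


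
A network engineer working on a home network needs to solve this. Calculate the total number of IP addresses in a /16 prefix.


Given: CIDR prefix /16
Host bits = 32 - 16 = 16
Total addresses = 2^16 = 65536

65536


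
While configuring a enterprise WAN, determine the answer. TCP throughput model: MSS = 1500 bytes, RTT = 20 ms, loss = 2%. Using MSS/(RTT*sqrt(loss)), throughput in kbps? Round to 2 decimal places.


Given: MSS = 1500 bytes, RTT = 20 ms, loss = 2%
RTT in seconds = 20 / 1000 = 0.02
Loss rate = 2% = 0.02
sqrt(loss) = sqrt(0.02) = 0.141421356237
Throughput (bytes/s) = 1500 / (0.02 * 0.141421356237) = 530330.0859
Throughput (kbps) = 530330.0859 * 8 / 1000 = 4242.640687 -> 4242.64 kbps (2 dp)

4242.64


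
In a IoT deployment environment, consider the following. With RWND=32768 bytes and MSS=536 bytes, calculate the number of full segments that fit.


Given: RWND = 32768 bytes, MSS = 536 bytes
Full segments = floor(RWND / MSS)
Full segments = floor(32768 / 536)
Full segments = floor(61.1343) = 61

61


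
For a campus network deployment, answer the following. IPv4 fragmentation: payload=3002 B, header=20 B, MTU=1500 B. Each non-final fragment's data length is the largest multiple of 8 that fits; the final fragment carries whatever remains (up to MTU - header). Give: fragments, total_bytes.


Max data per non-final fragment = floor((MTU - header)/8)*8 = floor((1500 - 20)/8)*8 = floor(1480/8)*8 = 1480 B
Final fragment needs no 8-byte alignment: it can carry up to MTU - header = 1480 B
Non-final fragments needed = ceil((payload - 1480) / 1480) = ceil(1522/1480) = ceil(1.0284) = 2
Number of fragments = 2 + 1 = 3
Fragment sizes (data): 2 * 1480 B + 42 B (last, 42 <= 1480 OK)
Total bytes sent = payload + n_frags * header = 3002 + 3*20 = 3002 + 60 = 3062 B

3, 3062


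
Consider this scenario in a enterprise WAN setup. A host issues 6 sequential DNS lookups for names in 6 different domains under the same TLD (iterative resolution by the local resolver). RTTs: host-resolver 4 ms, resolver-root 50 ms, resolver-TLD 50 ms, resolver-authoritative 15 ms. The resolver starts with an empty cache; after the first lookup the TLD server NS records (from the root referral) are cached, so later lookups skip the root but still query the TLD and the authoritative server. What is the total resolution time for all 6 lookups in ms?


Lookup 1 (cold cache): local + root + TLD + auth = 4 + 50 + 50 + 15 = 119 ms
Lookups 2..6 (TLD NS cached -> skip root; new domain -> still ask TLD and auth): local + TLD + auth = 4 + 50 + 15 = 69 ms each
Remaining 5 lookups: 5 * 69 = 345 ms
Total = 119 + 345 = 464 ms

464


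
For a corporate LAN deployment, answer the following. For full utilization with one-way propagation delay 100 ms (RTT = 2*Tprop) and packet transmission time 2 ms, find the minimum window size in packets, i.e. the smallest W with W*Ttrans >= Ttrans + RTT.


Given: Ttrans = 2 ms, RTT = 200 ms (= 2 * Tprop, Tprop = 100 ms)
Time until first ACK returns = Ttrans + RTT = 2 + 200 = 202 ms
Need W * Ttrans >= Ttrans + RTT  ->  W >= (Ttrans + RTT) / Ttrans
(Ttrans + RTT) / Ttrans = 202 / 2 = 101
W_min = ceil(101) = 101

101


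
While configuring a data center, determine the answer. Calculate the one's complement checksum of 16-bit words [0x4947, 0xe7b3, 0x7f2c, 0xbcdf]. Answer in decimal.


Given words: [0x4947, 0xe7b3, 0x7f2c, 0xbcdf]
Step 1: Sum all words
Raw sum = 18759 + 59315 + 32556 + 48351 = 158981
Step 2: Fold carry: (27909 + 2) = 27911
One's complement = ~27911 & 0xFFFF = 37624

37624


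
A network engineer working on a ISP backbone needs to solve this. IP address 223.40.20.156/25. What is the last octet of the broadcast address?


Given: IP = 223.40.20.156, prefix = /25
Host bits = 32 - 25 = 7
Network last octet = 156 AND mask = 128
Host part size = 2^7 - 1 = 127
Broadcast last octet = 128 OR 127 = 255

255


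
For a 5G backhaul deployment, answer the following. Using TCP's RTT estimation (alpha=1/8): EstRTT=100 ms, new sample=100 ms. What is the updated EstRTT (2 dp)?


Given: EstRTT = 100 ms, SampleRTT = 100 ms, alpha = 1/8
New EstRTT = (1 - alpha) * EstRTT + alpha * SampleRTT
(7/8) * 100 = 87.5
(1/8) * 100 = 12.5
New EstRTT = 87.5 + 12.5 = 100 ms -> 100.00 ms (2 dp)

100.00


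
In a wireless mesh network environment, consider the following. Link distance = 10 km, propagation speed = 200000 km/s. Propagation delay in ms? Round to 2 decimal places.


Given: distance = 10 km, speed = 200000 km/s
Delay = distance / speed = 10 / 200000 seconds
Delay in ms = 10 * 1000 / 200000
Delay = 0.0500 ms
Rounded to 2 dp = 0.05 ms

0.05


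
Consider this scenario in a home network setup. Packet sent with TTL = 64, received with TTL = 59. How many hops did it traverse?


Given: initial TTL = 64, received TTL = 59
Hops = initial TTL - received TTL
Hops = 64 - 59 = 5

5


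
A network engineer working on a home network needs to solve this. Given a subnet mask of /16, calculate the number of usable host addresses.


Given: subnet mask /16
Host bits = 32 - 16 = 16
Total addresses = 2^16 = 65536
Usable hosts = 65536 - 2 (network + broadcast) = 65534

65534


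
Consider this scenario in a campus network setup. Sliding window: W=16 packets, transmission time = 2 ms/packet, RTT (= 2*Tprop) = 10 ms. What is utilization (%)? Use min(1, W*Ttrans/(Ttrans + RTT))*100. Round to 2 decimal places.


Given: W = 16, Ttrans = 2 ms, RTT = 10 ms (= 2 * Tprop, Tprop = 5 ms)
Cycle time = Ttrans + RTT = 2 + 10 = 12 ms (first packet sent until its ACK returns)
W * Ttrans = 16 * 2 = 32 ms of sending per cycle
W * Ttrans / (Ttrans + RTT) = 32 / 12 = 2.666667
U = min(1, 2.666667) = 1.000000
U% = 100.00%

100.00


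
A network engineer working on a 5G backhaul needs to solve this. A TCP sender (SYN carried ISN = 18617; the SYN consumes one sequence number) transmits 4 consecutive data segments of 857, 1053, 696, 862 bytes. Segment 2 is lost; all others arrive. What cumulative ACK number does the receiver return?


SYN uses sequence number 18617; first data byte = ISN + 1 = 18618.
Segment 1: SEQ = 18618, len = 857 B, covers [18618, 19474]
Segment 2: SEQ = 19475, len = 1053 B, covers [19475, 20527] [LOST]
Segment 3: SEQ = 20528, len = 696 B, covers [20528, 21223]
Segment 4: SEQ = 21224, len = 862 B, covers [21224, 22085]
In-order data received: bytes [18618, 19474] (segments 1..1).
Segment 2 missing -> gap begins at byte 19475; later segments buffered out of order.
Cumulative ACK = next expected in-order byte = 18618 + 857 = 19475

19475


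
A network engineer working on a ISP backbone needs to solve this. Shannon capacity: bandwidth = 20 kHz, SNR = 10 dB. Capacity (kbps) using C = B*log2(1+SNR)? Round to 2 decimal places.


Given: B = 20 kHz, SNR = 10 dB
SNR linear = 10^(10/10) = 10
1 + SNR = 11
log2(11) = 3.4594316186
C = 20 * 1000 * 3.4594316186 = 69188.6324 bps
C = 69.188632 kbps -> 69.19 kbps (2 dp)

69.19


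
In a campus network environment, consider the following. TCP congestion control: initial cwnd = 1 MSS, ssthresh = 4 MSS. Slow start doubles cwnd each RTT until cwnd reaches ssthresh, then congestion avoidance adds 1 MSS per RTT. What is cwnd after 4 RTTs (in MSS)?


RTT 0: cwnd = 1 MSS (initial)
RTT 1: cwnd = 2 MSS (slow start, doubled)
RTT 2: cwnd = 4 MSS (slow start, doubled)
RTT 3: cwnd = 5 MSS (congestion avoidance, +1)
RTT 4: cwnd = 6 MSS (congestion avoidance, +1)

6


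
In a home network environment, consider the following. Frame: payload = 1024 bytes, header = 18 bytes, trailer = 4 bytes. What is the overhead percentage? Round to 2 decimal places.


Given: payload = 1024 B, header = 18 B, trailer = 4 B
Overhead bytes = header + trailer = 18 + 4 = 22
Total frame = payload + overhead = 1024 + 22 = 1046
Overhead % = 22 / 1046 * 100 = 2.1033% -> 2.10% (2 dp)

2.10


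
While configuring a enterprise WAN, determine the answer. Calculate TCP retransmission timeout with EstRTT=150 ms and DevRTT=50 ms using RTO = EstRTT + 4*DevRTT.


Given: EstRTT = 150 ms, DevRTT = 50 ms
Timeout = EstRTT + 4 * DevRTT
4 * DevRTT = 4 * 50 = 200
Timeout = 150 + 200 = 350 ms

350


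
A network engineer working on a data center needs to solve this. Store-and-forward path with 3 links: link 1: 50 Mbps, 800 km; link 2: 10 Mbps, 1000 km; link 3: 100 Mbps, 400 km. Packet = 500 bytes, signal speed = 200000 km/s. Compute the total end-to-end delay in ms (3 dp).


Packet = 500 bytes = 4000 bits. Store-and-forward: sum (t_trans + t_prop) per link.
Link 1: t_trans = 4000/(50*10^6) s = 0.0800 ms; t_prop = 800/200000 s = 4.0000 ms; subtotal = 4.0800 ms
Link 2: t_trans = 4000/(10*10^6) s = 0.4000 ms; t_prop = 1000/200000 s = 5.0000 ms; subtotal = 5.4000 ms
Link 3: t_trans = 4000/(100*10^6) s = 0.0400 ms; t_prop = 400/200000 s = 2.0000 ms; subtotal = 2.0400 ms
End-to-end = 4.0800 + 5.4000 + 2.0400 = 11.5200 ms -> 11.520 ms (3 dp)

11.520


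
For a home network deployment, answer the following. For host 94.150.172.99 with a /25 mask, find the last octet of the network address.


Given: IP = 94.150.172.99, prefix = /25
Subnet mask = 255.255.255.128
Last octet of IP: 99
Last octet of mask: 128
Network last octet = 99 AND 128 = 0

0


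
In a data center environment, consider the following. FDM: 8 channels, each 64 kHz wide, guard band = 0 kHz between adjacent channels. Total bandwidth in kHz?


Given: 8 channels, 64 kHz each, guard = 0 kHz
Channel bandwidth = 8 * 64 = 512 kHz
Guard bands = 7 gaps * 0 kHz = 0 kHz
Total = 512 + 0 = 512 kHz

512


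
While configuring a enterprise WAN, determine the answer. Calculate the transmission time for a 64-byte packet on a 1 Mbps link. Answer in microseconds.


Given: packet = 64 bytes, bandwidth = 1 Mbps
Packet in bits = 64 * 8 = 512 bits
Bandwidth = 1 * 10^6 = 1000000 bps
Time = 512 / 1000000 seconds
Time in us = 512 * 10^6 / 1000000 = 512

512


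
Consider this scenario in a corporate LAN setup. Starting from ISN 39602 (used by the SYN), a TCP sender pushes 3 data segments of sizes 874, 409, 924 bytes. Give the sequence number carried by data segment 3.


The SYN occupies sequence number ISN = 39602, so the first data byte is ISN + 1 = 39603.
SEQ of data segment i = (ISN + 1) + sum of payload sizes of segments 1..i-1.
Segment 1: SEQ = 39603, payload = 874 bytes
Segment 2: SEQ = 40477, payload = 409 bytes
Segment 3: SEQ = 40886, payload = 924 bytes
SEQ of segment 3 = 39603 + 874 + 409 = 40886

40886
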